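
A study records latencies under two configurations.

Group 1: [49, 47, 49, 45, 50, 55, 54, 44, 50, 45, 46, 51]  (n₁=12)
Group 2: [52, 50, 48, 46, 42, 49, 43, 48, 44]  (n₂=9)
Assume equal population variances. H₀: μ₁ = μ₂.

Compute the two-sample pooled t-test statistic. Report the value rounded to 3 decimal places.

test statistic = 1.221

x̄₁=48.750, s₁=3.519, n₁=12
x̄₂=46.889, s₂=3.371, n₂=9
s_p² = [11·3.519² + 8·3.371²]/19 = 11.9547
SE = √(s_p²·(1/12+1/9)) = 1.5246
t = (48.750−46.889)/1.5246 = 1.2207
df = 19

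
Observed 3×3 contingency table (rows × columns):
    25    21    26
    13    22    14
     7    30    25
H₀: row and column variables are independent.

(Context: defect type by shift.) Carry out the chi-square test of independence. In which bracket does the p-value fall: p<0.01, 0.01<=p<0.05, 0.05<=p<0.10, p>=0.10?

Row totals [72, 49, 62], col totals [45, 73, 65], n=183
χ² = (25−17.70)²/17.70 + (21−28.72)²/28.72 + (26−25.57)²/25.57 + (13−12.05)²/12.05 + (22−19.55)²/19.55 + (14−17.40)²/17.40 + (7−15.25)²/15.25 + (30−24.73)²/24.73 + (25−22.02)²/22.02 = 12.1223
df = 4
p-value (upper-tail) = 0.01646
→ bracket: 0.01<=p<0.05

p-value bracket: 0.01<=p<0.05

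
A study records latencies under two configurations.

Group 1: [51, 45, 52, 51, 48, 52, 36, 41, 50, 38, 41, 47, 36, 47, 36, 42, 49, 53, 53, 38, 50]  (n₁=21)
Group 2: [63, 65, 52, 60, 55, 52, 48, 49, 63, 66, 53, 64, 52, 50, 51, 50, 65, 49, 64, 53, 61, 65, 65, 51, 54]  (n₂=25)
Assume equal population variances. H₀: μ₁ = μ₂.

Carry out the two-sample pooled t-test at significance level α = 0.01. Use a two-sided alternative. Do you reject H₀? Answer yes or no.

x̄₁=45.524, s₁=6.153, n₁=21
x̄₂=56.800, s₂=6.551, n₂=25
s_p² = [20·6.153² + 24·6.551²]/44 = 40.6190
SE = √(s_p²·(1/21+1/25)) = 1.8865
t = (45.524−56.800)/1.8865 = -5.9772
df = 44
p-value (two-sided) = 0.00000
At α=0.01: p < α → reject H₀

reject H₀: yes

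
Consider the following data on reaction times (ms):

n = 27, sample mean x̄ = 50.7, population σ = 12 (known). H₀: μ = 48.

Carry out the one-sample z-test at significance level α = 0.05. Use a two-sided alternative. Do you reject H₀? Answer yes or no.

reject H₀: no

SE = σ/√n = 12/√27 = 2.3094
z = (x̄−μ₀)/SE = (50.7−48)/2.3094 = 1.1691
p-value (two-sided) = 0.24235
At α=0.05: p ≥ α → fail to reject H₀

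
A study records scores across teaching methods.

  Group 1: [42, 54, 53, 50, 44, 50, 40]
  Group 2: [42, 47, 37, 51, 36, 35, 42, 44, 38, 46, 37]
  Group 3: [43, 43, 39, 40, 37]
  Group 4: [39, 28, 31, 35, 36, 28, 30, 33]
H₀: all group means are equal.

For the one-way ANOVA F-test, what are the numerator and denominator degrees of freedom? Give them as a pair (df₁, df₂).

k = 4 groups, N = 31 total
df = (k−1, N−k) = (4−1, 31−4) = (3, 27)

degrees of freedom = [3, 27]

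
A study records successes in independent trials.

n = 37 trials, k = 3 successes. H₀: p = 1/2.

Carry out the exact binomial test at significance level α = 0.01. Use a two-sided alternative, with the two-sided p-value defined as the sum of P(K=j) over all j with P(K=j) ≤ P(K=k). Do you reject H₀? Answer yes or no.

Exact binomial: n=37, k=3, p₀=1/2=0.5000
P(X=j) = C(n,j)·p₀^j·(1−p₀)^(n−j); p = Σ P(X=j) over j with P(X=j) ≤ P(X=3)
p-value (two-sided) = 0.00000
At α=0.01: p < α → reject H₀

reject H₀: yes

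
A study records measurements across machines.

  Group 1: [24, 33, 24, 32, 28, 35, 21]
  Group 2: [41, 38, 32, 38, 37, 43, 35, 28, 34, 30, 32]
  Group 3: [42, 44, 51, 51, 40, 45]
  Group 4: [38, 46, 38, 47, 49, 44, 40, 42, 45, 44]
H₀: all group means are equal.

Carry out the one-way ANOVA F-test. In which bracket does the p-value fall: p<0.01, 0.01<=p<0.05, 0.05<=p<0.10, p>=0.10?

p-value bracket: p<0.01

Group means [28.14, 35.27, 45.50, 43.30], grand mean 37.971
SSB = Σnᵢ(x̄ᵢ−x̄)² = 1380.332; SSW = ΣΣ(x−x̄ᵢ)² = 616.639
MSB = 1380.332/3 = 460.1105; MSW = 616.639/30 = 20.5546
F = MSB/MSW = 22.3848
df = (3, 30)
p-value (upper-tail) = 0.00000
→ bracket: p<0.01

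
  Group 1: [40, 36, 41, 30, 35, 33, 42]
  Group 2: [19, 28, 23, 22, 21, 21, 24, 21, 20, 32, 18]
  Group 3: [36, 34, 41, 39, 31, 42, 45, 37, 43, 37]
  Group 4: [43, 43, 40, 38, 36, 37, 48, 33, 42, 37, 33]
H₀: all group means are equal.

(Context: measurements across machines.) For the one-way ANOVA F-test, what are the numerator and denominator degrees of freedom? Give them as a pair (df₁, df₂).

k = 4 groups, N = 39 total
df = (k−1, N−k) = (4−1, 39−4) = (3, 35)

degrees of freedom = [3, 35]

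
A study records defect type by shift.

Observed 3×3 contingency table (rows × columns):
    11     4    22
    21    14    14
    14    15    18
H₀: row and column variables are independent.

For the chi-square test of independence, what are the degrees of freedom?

degrees of freedom = 4

df = (r−1)(c−1) = (3−1)·(3−1) = 4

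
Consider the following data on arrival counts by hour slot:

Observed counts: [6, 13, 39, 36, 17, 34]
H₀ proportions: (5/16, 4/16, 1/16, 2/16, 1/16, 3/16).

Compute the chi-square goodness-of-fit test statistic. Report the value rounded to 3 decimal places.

n = 145; E_i = n·p_i = [45.31, 36.25, 9.06, 18.12, 9.06, 27.19]
χ² = (6−45.31)²/45.31 + (13−36.25)²/36.25 + (39−9.06)²/9.06 + (36−18.12)²/18.12 + (17−9.06)²/9.06 + (34−27.19)²/27.19 = 174.2037
df = 5

test statistic = 174.204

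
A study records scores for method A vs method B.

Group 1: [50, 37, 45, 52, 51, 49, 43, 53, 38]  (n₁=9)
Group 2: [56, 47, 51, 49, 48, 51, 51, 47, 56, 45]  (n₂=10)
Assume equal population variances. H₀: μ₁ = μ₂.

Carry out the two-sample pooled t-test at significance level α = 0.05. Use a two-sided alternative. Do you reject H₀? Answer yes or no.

reject H₀: no

x̄₁=46.444, s₁=6.002, n₁=9
x̄₂=50.100, s₂=3.695, n₂=10
s_p² = [8·6.002² + 9·3.695²]/17 = 24.1837
SE = √(s_p²·(1/9+1/10)) = 2.2595
t = (46.444−50.100)/2.2595 = -1.6178
df = 17
p-value (two-sided) = 0.12410
At α=0.05: p ≥ α → fail to reject H₀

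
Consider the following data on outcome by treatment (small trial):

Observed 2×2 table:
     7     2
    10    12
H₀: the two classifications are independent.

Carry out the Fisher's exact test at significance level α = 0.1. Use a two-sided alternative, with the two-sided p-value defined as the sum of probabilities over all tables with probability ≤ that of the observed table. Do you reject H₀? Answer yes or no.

Margins: r₁=9, r₂=22, c₁=17, c₂=14, n=31
p_obs = C(9,7)·C(22,10)/C(31,17); sum pmf over tables with pmf ≤ p_obs
p-value (two-sided) = 0.13166
At α=0.1: p ≥ α → fail to reject H₀

reject H₀: no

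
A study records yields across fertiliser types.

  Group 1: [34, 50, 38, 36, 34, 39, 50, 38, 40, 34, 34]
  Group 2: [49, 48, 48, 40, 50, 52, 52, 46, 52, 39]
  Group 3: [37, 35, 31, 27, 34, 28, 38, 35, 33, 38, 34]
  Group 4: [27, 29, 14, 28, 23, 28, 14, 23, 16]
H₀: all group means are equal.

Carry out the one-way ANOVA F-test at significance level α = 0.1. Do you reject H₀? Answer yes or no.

reject H₀: yes

Group means [38.82, 47.60, 33.64, 22.44], grand mean 35.976
SSB = Σnᵢ(x̄ᵢ−x̄)² = 3148.172; SSW = ΣΣ(x−x̄ᵢ)² = 1000.804
MSB = 3148.172/3 = 1049.3905; MSW = 1000.804/37 = 27.0488
F = MSB/MSW = 38.7963
df = (3, 37)
p-value (upper-tail) = 0.00000
At α=0.1: p < α → reject H₀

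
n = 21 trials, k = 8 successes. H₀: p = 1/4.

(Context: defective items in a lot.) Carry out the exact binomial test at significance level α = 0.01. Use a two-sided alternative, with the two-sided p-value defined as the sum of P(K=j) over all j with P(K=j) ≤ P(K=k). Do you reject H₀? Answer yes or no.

reject H₀: no

Exact binomial: n=21, k=8, p₀=1/4=0.2500
P(X=j) = C(n,j)·p₀^j·(1−p₀)^(n−j); p = Σ P(X=j) over j with P(X=j) ≤ P(X=8)
p-value (two-sided) = 0.20444
At α=0.01: p ≥ α → fail to reject H₀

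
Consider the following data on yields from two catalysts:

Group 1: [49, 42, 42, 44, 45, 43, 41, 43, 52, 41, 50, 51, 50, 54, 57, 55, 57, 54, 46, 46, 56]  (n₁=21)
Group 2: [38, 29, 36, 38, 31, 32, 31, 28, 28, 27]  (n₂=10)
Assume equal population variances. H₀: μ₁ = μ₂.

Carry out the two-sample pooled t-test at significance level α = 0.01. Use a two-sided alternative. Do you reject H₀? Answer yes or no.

x̄₁=48.476, s₁=5.609, n₁=21
x̄₂=31.800, s₂=4.158, n₂=10
s_p² = [20·5.609² + 9·4.158²]/29 = 27.0634
SE = √(s_p²·(1/21+1/10)) = 1.9988
t = (48.476−31.800)/1.9988 = 8.3432
df = 29
p-value (two-sided) = 0.00000
At α=0.01: p < α → reject H₀

reject H₀: yes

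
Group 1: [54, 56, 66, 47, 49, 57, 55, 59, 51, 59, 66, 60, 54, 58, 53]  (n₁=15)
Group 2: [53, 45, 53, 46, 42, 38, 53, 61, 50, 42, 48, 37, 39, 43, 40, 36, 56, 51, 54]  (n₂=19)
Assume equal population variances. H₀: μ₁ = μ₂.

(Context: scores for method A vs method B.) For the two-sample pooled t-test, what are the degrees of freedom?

degrees of freedom = 32

df = n₁ + n₂ − 2 = 15 + 19 − 2 = 32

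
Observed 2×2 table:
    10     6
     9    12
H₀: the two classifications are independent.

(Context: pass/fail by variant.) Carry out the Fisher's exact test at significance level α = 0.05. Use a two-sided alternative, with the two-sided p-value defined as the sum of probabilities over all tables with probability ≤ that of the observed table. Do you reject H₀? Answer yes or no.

reject H₀: no

Margins: r₁=16, r₂=21, c₁=19, c₂=18, n=37
p_obs = C(16,10)·C(21,9)/C(37,19); sum pmf over tables with pmf ≤ p_obs
p-value (two-sided) = 0.32454
At α=0.05: p ≥ α → fail to reject H₀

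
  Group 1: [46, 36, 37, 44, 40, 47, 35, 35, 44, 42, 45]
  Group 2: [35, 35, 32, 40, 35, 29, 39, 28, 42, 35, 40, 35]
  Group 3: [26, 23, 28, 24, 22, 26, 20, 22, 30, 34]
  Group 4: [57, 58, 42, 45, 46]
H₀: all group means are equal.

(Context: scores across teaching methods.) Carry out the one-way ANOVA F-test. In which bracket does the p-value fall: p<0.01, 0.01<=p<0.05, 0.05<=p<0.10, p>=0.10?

p-value bracket: p<0.01

Group means [41.00, 35.42, 25.50, 49.60], grand mean 36.289
SSB = Σnᵢ(x̄ᵢ−x̄)² = 2303.199; SSW = ΣΣ(x−x̄ᵢ)² = 796.617
MSB = 2303.199/3 = 767.7330; MSW = 796.617/34 = 23.4299
F = MSB/MSW = 32.7672
df = (3, 34)
p-value (upper-tail) = 0.00000
→ bracket: p<0.01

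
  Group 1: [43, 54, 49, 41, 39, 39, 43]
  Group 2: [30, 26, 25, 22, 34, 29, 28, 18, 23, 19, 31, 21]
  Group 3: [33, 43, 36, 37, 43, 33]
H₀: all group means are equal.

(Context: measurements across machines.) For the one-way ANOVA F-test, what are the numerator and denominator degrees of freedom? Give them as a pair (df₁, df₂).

k = 3 groups, N = 25 total
df = (k−1, N−k) = (3−1, 25−3) = (2, 22)

degrees of freedom = [2, 22]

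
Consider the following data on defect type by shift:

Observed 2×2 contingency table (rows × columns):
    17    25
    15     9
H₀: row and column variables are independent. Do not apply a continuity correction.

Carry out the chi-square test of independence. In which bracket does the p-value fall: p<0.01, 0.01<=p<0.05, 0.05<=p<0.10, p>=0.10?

p-value bracket: 0.05<=p<0.10

Row totals [42, 24], col totals [32, 34], n=66
χ² = (17−20.36)²/20.36 + (25−21.64)²/21.64 + (15−11.64)²/11.64 + (9−12.36)²/12.36 = 2.9659
df = 1
p-value (upper-tail) = 0.08504
→ bracket: 0.05<=p<0.10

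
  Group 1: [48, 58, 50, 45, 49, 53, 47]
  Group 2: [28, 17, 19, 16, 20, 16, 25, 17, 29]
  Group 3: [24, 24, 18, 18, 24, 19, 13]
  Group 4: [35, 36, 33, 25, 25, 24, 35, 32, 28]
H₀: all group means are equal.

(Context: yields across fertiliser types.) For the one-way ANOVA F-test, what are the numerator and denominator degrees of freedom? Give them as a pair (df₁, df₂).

degrees of freedom = [3, 28]

k = 4 groups, N = 32 total
df = (k−1, N−k) = (4−1, 32−4) = (3, 28)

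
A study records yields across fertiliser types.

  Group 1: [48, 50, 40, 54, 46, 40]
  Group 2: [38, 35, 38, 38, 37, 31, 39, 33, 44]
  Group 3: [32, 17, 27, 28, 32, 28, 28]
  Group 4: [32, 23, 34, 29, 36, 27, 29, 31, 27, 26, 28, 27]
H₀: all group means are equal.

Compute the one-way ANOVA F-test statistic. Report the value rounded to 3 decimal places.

test statistic = 28.115

Group means [46.33, 37.00, 27.43, 29.08], grand mean 33.882
SSB = Σnᵢ(x̄ᵢ−x̄)² = 1585.565; SSW = ΣΣ(x−x̄ᵢ)² = 563.964
MSB = 1585.565/3 = 528.5217; MSW = 563.964/30 = 18.7988
F = MSB/MSW = 28.1146
df = (3, 30)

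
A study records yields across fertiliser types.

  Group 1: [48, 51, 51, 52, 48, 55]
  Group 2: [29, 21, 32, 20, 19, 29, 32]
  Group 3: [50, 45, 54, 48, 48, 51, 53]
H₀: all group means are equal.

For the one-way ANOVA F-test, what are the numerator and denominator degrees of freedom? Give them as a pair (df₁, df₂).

k = 3 groups, N = 20 total
df = (k−1, N−k) = (3−1, 20−3) = (2, 17)

degrees of freedom = [2, 17]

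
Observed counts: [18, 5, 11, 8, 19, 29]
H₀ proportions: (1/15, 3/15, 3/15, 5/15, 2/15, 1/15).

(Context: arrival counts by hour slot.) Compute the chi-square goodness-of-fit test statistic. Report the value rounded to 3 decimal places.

test statistic = 144.494

n = 90; E_i = n·p_i = [6.00, 18.00, 18.00, 30.00, 12.00, 6.00]
χ² = (18−6.00)²/6.00 + (5−18.00)²/18.00 + (11−18.00)²/18.00 + (8−30.00)²/30.00 + (19−12.00)²/12.00 + (29−6.00)²/6.00 = 144.4944
df = 5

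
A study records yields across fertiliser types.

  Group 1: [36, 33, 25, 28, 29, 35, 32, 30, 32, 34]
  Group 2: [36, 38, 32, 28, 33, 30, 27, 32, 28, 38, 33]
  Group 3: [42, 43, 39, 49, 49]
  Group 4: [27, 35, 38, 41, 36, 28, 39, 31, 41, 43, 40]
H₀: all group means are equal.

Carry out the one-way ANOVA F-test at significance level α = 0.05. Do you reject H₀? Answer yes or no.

Group means [31.40, 32.27, 44.40, 36.27], grand mean 34.865
SSB = Σnᵢ(x̄ᵢ−x̄)² = 670.361; SSW = ΣΣ(x−x̄ᵢ)² = 631.964
MSB = 670.361/3 = 223.4536; MSW = 631.964/33 = 19.1504
F = MSB/MSW = 11.6683
df = (3, 33)
p-value (upper-tail) = 0.00002
At α=0.05: p < α → reject H₀

reject H₀: yes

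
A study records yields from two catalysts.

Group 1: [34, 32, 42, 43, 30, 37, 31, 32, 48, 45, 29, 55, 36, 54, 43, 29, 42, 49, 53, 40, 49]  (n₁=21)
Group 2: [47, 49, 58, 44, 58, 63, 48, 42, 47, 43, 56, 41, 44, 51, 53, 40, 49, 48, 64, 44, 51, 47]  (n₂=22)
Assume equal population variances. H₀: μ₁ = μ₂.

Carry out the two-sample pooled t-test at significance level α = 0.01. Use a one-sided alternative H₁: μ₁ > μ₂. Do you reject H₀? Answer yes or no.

x̄₁=40.619, s₁=8.576, n₁=21
x̄₂=49.409, s₂=6.801, n₂=22
s_p² = [20·8.576² + 21·6.801²]/41 = 59.5676
SE = √(s_p²·(1/21+1/22)) = 2.3546
t = (40.619−49.409)/2.3546 = -3.7331
df = 41
p-value (one-sided, H₁ greater) = 0.99971
At α=0.01: p ≥ α → fail to reject H₀

reject H₀: no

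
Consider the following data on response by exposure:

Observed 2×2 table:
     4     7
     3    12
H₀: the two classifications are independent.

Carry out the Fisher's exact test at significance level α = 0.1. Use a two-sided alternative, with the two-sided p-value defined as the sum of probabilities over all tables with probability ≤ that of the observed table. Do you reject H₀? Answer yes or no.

reject H₀: no

Margins: r₁=11, r₂=15, c₁=7, c₂=19, n=26
p_obs = C(11,4)·C(15,3)/C(26,7); sum pmf over tables with pmf ≤ p_obs
p-value (two-sided) = 0.40652
At α=0.1: p ≥ α → fail to reject H₀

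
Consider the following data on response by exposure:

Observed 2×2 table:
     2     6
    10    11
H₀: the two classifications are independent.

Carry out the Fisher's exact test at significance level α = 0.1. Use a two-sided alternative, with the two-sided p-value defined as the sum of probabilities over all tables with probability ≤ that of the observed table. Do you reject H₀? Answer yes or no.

Margins: r₁=8, r₂=21, c₁=12, c₂=17, n=29
p_obs = C(8,2)·C(21,10)/C(29,12); sum pmf over tables with pmf ≤ p_obs
p-value (two-sided) = 0.40835
At α=0.1: p ≥ α → fail to reject H₀

reject H₀: no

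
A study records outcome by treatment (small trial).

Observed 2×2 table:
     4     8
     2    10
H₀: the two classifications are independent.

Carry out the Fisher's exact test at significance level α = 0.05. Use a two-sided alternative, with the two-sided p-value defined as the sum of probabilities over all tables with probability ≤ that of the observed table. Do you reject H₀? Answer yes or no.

reject H₀: no

Margins: r₁=12, r₂=12, c₁=6, c₂=18, n=24
p_obs = C(12,4)·C(12,2)/C(24,6); sum pmf over tables with pmf ≤ p_obs
p-value (two-sided) = 0.64041
At α=0.05: p ≥ α → fail to reject H₀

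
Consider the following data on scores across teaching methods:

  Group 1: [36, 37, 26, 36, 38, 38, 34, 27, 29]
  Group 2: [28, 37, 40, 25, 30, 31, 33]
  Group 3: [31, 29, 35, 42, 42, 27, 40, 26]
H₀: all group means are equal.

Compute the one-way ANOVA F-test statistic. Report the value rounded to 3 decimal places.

Group means [33.44, 32.00, 34.00], grand mean 33.208
SSB = Σnᵢ(x̄ᵢ−x̄)² = 15.736; SSW = ΣΣ(x−x̄ᵢ)² = 656.222
MSB = 15.736/2 = 7.8681; MSW = 656.222/21 = 31.2487
F = MSB/MSW = 0.2518
df = (2, 21)

test statistic = 0.252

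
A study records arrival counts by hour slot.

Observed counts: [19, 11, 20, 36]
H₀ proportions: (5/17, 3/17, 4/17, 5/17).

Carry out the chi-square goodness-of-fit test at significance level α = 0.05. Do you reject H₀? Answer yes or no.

reject H₀: no

n = 86; E_i = n·p_i = [25.29, 15.18, 20.24, 25.29]
χ² = (19−25.29)²/25.29 + (11−15.18)²/15.18 + (20−20.24)²/20.24 + (36−25.29)²/25.29 = 7.2496
df = 3
p-value (upper-tail) = 0.06435
At α=0.05: p ≥ α → fail to reject H₀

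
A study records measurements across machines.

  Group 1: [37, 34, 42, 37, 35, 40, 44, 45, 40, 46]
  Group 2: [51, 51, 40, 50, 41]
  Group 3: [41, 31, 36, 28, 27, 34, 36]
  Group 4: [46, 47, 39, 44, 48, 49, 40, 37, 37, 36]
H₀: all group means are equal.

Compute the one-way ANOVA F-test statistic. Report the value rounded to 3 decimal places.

Group means [40.00, 46.60, 33.29, 42.30], grand mean 40.281
SSB = Σnᵢ(x̄ᵢ−x̄)² = 583.740; SSW = ΣΣ(x−x̄ᵢ)² = 660.729
MSB = 583.740/3 = 194.5801; MSW = 660.729/28 = 23.5974
F = MSB/MSW = 8.2458
df = (3, 28)

test statistic = 8.246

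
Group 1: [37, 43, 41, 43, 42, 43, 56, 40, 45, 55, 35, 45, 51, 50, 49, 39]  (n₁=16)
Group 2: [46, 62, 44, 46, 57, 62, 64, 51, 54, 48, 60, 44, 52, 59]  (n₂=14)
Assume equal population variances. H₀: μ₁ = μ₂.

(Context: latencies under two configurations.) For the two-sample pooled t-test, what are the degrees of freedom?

df = n₁ + n₂ − 2 = 16 + 14 − 2 = 28

degrees of freedom = 28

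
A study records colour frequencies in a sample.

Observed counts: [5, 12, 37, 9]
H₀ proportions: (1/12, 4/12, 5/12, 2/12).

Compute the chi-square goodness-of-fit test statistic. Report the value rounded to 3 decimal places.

n = 63; E_i = n·p_i = [5.25, 21.00, 26.25, 10.50]
χ² = (5−5.25)²/5.25 + (12−21.00)²/21.00 + (37−26.25)²/26.25 + (9−10.50)²/10.50 = 8.4857
df = 3

test statistic = 8.486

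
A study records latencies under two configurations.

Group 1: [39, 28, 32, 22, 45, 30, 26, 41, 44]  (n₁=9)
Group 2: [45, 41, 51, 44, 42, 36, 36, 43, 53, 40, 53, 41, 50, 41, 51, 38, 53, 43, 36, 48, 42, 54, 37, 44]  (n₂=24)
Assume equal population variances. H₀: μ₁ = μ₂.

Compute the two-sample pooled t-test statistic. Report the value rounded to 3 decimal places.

test statistic = -3.886

x̄₁=34.111, s₁=8.358, n₁=9
x̄₂=44.250, s₂=5.980, n₂=24
s_p² = [8·8.358² + 23·5.980²]/31 = 44.5609
SE = √(s_p²·(1/9+1/24)) = 2.6092
t = (34.111−44.250)/2.6092 = -3.8858
df = 31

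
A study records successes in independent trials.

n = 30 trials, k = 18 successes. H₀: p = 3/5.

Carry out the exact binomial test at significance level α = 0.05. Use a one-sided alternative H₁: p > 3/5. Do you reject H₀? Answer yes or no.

reject H₀: no

Exact binomial: n=30, k=18, p₀=3/5=0.6000
P(X≥18) from Σ C(n,i)·p₀^i·(1−p₀)^(n−i)
p-value (one-sided, H₁ greater) = 0.57847
At α=0.05: p ≥ α → fail to reject H₀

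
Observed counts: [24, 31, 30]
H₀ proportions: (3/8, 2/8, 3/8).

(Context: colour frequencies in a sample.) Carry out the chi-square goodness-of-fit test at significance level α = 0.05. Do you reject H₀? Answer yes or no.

n = 85; E_i = n·p_i = [31.88, 21.25, 31.88]
χ² = (24−31.88)²/31.88 + (31−21.25)²/21.25 + (30−31.88)²/31.88 = 6.5294
df = 2
p-value (upper-tail) = 0.03821
At α=0.05: p < α → reject H₀

reject H₀: yes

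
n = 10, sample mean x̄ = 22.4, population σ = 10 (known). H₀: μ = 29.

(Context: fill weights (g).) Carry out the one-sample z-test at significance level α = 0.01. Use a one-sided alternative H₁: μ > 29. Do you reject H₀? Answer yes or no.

reject H₀: no

SE = σ/√n = 10/√10 = 3.1623
z = (x̄−μ₀)/SE = (22.4−29)/3.1623 = -2.0871
p-value (one-sided, H₁ greater) = 0.98156
At α=0.01: p ≥ α → fail to reject H₀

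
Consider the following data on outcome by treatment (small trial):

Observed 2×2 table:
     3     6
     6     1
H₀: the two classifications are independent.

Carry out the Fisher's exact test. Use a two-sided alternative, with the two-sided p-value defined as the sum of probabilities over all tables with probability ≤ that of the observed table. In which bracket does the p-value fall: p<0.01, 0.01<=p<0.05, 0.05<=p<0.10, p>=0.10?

Margins: r₁=9, r₂=7, c₁=9, c₂=7, n=16
p_obs = C(9,3)·C(7,6)/C(16,9); sum pmf over tables with pmf ≤ p_obs
p-value (two-sided) = 0.06014
→ bracket: 0.05<=p<0.10

p-value bracket: 0.05<=p<0.10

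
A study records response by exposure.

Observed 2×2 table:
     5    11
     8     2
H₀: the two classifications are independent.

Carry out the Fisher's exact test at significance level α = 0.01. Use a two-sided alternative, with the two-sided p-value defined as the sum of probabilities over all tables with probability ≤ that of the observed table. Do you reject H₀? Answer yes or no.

reject H₀: no

Margins: r₁=16, r₂=10, c₁=13, c₂=13, n=26
p_obs = C(16,5)·C(10,8)/C(26,13); sum pmf over tables with pmf ≤ p_obs
p-value (two-sided) = 0.04141
At α=0.01: p ≥ α → fail to reject H₀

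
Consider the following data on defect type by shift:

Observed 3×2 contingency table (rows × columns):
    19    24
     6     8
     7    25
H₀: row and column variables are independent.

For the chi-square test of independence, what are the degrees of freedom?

df = (r−1)(c−1) = (3−1)·(2−1) = 2

degrees of freedom = 2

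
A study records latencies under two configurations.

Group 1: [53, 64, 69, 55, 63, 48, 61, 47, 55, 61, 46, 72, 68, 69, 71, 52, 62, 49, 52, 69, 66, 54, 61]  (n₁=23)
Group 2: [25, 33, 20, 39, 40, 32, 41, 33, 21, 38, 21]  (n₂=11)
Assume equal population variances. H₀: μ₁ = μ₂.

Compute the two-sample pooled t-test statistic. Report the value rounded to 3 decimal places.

x̄₁=59.435, s₁=8.328, n₁=23
x̄₂=31.182, s₂=8.122, n₂=11
s_p² = [22·8.328² + 10·8.122²]/32 = 68.2903
SE = √(s_p²·(1/23+1/11)) = 3.0294
t = (59.435−31.182)/3.0294 = 9.3262
df = 32

test statistic = 9.326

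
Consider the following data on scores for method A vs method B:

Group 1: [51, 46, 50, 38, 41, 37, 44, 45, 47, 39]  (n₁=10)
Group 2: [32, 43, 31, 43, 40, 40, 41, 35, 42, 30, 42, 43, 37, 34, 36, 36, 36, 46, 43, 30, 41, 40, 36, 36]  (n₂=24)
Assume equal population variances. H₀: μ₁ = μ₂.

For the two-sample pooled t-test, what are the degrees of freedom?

degrees of freedom = 32

df = n₁ + n₂ − 2 = 10 + 24 − 2 = 32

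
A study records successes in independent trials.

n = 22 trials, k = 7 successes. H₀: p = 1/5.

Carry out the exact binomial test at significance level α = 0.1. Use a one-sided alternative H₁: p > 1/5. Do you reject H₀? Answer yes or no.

Exact binomial: n=22, k=7, p₀=1/5=0.2000
P(X≥7) from Σ C(n,i)·p₀^i·(1−p₀)^(n−i)
p-value (one-sided, H₁ greater) = 0.13295
At α=0.1: p ≥ α → fail to reject H₀

reject H₀: no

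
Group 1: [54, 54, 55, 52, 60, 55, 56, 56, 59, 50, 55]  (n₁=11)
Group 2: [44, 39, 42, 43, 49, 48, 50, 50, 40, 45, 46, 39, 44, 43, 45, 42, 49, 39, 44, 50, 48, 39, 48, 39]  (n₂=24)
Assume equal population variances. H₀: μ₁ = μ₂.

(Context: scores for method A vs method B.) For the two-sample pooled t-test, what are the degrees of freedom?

df = n₁ + n₂ − 2 = 11 + 24 − 2 = 33

degrees of freedom = 33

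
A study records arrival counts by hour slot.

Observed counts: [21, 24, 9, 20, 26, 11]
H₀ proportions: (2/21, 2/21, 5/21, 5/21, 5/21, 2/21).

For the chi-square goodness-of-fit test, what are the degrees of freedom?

degrees of freedom = 5

df = k − 1 = 6 − 1 = 5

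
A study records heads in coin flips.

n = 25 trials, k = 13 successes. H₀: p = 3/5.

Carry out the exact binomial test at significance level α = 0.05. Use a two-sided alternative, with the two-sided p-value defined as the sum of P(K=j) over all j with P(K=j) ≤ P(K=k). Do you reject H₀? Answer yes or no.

Exact binomial: n=25, k=13, p₀=3/5=0.6000
P(X=j) = C(n,j)·p₀^j·(1−p₀)^(n−j); p = Σ P(X=j) over j with P(X=j) ≤ P(X=13)
p-value (two-sided) = 0.42127
At α=0.05: p ≥ α → fail to reject H₀

reject H₀: no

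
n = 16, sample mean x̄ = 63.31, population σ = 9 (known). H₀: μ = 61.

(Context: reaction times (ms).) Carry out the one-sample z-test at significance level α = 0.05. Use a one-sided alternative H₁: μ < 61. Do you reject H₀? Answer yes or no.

SE = σ/√n = 9/√16 = 2.2500
z = (x̄−μ₀)/SE = (63.31−61)/2.2500 = 1.0267
p-value (one-sided, H₁ less) = 0.84771
At α=0.05: p ≥ α → fail to reject H₀

reject H₀: no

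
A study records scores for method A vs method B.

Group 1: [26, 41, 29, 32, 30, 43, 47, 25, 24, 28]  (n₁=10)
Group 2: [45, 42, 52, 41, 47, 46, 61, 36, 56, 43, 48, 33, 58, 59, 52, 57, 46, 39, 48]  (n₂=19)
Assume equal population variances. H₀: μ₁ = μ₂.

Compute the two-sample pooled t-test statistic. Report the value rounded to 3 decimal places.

x̄₁=32.500, s₁=8.182, n₁=10
x̄₂=47.842, s₂=7.974, n₂=19
s_p² = [9·8.182² + 18·7.974²]/27 = 64.7047
SE = √(s_p²·(1/10+1/19)) = 3.1426
t = (32.500−47.842)/3.1426 = -4.8820
df = 27

test statistic = -4.882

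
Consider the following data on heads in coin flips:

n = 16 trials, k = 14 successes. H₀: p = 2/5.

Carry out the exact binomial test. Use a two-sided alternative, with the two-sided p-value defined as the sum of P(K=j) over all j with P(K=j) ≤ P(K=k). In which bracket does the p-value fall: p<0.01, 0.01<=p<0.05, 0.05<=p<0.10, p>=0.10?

Exact binomial: n=16, k=14, p₀=2/5=0.4000
P(X=j) = C(n,j)·p₀^j·(1−p₀)^(n−j); p = Σ P(X=j) over j with P(X=j) ≤ P(X=14)
p-value (two-sided) = 0.00013
→ bracket: p<0.01

p-value bracket: p<0.01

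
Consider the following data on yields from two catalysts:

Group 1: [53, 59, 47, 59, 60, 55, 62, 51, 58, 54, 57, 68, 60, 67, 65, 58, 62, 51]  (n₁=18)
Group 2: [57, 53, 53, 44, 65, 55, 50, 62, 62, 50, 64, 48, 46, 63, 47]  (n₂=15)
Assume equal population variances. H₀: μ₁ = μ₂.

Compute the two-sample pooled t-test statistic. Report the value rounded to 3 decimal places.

test statistic = 1.576

x̄₁=58.111, s₁=5.645, n₁=18
x̄₂=54.600, s₂=7.159, n₂=15
s_p² = [17·5.645² + 14·7.159²]/31 = 40.6251
SE = √(s_p²·(1/18+1/15)) = 2.2283
t = (58.111−54.600)/2.2283 = 1.5757
df = 31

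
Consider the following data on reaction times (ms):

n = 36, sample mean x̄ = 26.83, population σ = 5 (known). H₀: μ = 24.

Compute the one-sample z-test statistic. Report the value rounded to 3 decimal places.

test statistic = 3.396

SE = σ/√n = 5/√36 = 0.8333
z = (x̄−μ₀)/SE = (26.83−24)/0.8333 = 3.3960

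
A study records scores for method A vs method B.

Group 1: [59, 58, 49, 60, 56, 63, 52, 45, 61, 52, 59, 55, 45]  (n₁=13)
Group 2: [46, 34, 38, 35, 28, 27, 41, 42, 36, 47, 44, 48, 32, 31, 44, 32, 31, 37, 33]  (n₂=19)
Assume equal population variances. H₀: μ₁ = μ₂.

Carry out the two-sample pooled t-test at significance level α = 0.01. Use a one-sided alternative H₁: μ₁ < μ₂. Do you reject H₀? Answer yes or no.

x̄₁=54.923, s₁=5.923, n₁=13
x̄₂=37.158, s₂=6.560, n₂=19
s_p² = [12·5.923² + 18·6.560²]/30 = 39.8483
SE = √(s_p²·(1/13+1/19)) = 2.2721
t = (54.923−37.158)/2.2721 = 7.8188
df = 30
p-value (one-sided, H₁ less) = 1.00000
At α=0.01: p ≥ α → fail to reject H₀

reject H₀: no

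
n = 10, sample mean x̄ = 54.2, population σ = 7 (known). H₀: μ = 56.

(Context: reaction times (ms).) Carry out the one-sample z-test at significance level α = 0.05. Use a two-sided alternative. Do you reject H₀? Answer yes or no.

reject H₀: no

SE = σ/√n = 7/√10 = 2.2136
z = (x̄−μ₀)/SE = (54.2−56)/2.2136 = -0.8132
p-value (two-sided) = 0.41613
At α=0.05: p ≥ α → fail to reject H₀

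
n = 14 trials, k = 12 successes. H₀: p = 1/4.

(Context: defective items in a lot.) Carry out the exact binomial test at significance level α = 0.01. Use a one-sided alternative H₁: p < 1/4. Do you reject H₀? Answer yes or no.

Exact binomial: n=14, k=12, p₀=1/4=0.2500
P(X≤12) from Σ C(n,i)·p₀^i·(1−p₀)^(n−i)
p-value (one-sided, H₁ less) = 1.00000
At α=0.01: p ≥ α → fail to reject H₀

reject H₀: no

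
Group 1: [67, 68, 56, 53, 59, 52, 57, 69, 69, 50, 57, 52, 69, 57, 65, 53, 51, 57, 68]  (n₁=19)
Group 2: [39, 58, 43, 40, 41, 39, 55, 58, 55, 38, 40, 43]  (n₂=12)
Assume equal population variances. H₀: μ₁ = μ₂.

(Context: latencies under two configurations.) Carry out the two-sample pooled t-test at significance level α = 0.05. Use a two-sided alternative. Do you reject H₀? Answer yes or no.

reject H₀: yes

x̄₁=59.421, s₁=7.066, n₁=19
x̄₂=45.750, s₂=8.125, n₂=12
s_p² = [18·7.066² + 11·8.125²]/29 = 56.0304
SE = √(s_p²·(1/19+1/12)) = 2.7601
t = (59.421−45.750)/2.7601 = 4.9531
df = 29
p-value (two-sided) = 0.00003
At α=0.05: p < α → reject H₀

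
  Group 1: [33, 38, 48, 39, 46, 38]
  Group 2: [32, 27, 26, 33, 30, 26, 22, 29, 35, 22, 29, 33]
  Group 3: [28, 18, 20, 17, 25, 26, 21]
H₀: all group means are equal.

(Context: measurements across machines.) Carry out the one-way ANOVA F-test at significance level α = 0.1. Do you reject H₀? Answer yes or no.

Group means [40.33, 28.67, 22.14], grand mean 29.640
SSB = Σnᵢ(x̄ᵢ−x̄)² = 1090.903; SSW = ΣΣ(x−x̄ᵢ)² = 460.857
MSB = 1090.903/2 = 545.4514; MSW = 460.857/22 = 20.9481
F = MSB/MSW = 26.0383
df = (2, 22)
p-value (upper-tail) = 0.00000
At α=0.1: p < α → reject H₀

reject H₀: yes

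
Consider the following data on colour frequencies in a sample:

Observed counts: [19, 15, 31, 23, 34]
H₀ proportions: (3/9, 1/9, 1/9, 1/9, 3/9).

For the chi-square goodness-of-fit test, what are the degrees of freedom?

df = k − 1 = 5 − 1 = 4

degrees of freedom = 4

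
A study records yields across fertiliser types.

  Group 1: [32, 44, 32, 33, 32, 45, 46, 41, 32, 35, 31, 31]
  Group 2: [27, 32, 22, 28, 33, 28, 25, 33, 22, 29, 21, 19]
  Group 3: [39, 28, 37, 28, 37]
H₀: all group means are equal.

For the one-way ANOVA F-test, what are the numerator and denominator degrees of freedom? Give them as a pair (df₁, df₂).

k = 3 groups, N = 29 total
df = (k−1, N−k) = (3−1, 29−3) = (2, 26)

degrees of freedom = [2, 26]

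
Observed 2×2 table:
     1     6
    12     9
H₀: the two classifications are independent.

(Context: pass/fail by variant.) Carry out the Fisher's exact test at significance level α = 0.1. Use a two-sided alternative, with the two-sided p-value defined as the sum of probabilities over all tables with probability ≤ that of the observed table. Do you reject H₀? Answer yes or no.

Margins: r₁=7, r₂=21, c₁=13, c₂=15, n=28
p_obs = C(7,1)·C(21,12)/C(28,13); sum pmf over tables with pmf ≤ p_obs
p-value (two-sided) = 0.08357
At α=0.1: p < α → reject H₀

reject H₀: yes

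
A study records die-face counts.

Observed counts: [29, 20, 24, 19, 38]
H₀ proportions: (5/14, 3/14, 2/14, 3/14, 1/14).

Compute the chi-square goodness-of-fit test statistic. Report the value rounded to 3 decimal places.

n = 130; E_i = n·p_i = [46.43, 27.86, 18.57, 27.86, 9.29]
χ² = (29−46.43)²/46.43 + (20−27.86)²/27.86 + (24−18.57)²/18.57 + (19−27.86)²/27.86 + (38−9.29)²/9.29 = 101.9549
df = 4

test statistic = 101.955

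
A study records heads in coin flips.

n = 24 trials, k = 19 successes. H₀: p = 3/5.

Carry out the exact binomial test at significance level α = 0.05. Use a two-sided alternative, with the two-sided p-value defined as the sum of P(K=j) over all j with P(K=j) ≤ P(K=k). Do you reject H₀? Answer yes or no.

reject H₀: no

Exact binomial: n=24, k=19, p₀=3/5=0.6000
P(X=j) = C(n,j)·p₀^j·(1−p₀)^(n−j); p = Σ P(X=j) over j with P(X=j) ≤ P(X=19)
p-value (two-sided) = 0.06163
At α=0.05: p ≥ α → fail to reject H₀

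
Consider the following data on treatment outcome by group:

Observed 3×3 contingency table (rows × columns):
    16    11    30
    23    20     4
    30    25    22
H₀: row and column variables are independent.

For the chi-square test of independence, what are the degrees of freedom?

df = (r−1)(c−1) = (3−1)·(3−1) = 4

degrees of freedom = 4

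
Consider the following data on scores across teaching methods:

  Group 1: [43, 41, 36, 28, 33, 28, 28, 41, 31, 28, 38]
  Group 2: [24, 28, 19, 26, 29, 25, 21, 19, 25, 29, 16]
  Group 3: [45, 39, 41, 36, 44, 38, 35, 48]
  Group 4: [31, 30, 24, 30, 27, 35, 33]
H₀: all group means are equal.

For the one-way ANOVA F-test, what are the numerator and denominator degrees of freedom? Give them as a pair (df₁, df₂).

degrees of freedom = [3, 33]

k = 4 groups, N = 37 total
df = (k−1, N−k) = (4−1, 37−4) = (3, 33)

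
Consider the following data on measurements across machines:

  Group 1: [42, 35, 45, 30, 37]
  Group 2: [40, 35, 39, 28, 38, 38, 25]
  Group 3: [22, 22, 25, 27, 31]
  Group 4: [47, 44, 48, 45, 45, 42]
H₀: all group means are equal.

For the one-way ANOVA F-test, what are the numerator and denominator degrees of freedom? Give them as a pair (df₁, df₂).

degrees of freedom = [3, 19]

k = 4 groups, N = 23 total
df = (k−1, N−k) = (4−1, 23−4) = (3, 19)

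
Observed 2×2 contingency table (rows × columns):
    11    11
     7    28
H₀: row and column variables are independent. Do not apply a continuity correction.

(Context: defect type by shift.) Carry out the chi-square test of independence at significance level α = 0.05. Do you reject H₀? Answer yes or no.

reject H₀: yes

Row totals [22, 35], col totals [18, 39], n=57
χ² = (11−6.95)²/6.95 + (11−15.05)²/15.05 + (7−11.05)²/11.05 + (28−23.95)²/23.95 = 5.6269
df = 1
p-value (upper-tail) = 0.01769
At α=0.05: p < α → reject H₀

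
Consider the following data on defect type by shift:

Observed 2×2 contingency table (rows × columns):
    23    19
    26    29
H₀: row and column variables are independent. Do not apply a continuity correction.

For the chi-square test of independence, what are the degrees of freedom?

df = (r−1)(c−1) = (2−1)·(2−1) = 1

degrees of freedom = 1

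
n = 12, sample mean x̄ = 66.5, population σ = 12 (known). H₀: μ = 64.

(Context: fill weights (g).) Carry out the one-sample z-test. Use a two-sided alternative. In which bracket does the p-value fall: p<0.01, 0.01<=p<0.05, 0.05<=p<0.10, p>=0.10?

SE = σ/√n = 12/√12 = 3.4641
z = (x̄−μ₀)/SE = (66.5−64)/3.4641 = 0.7217
p-value (two-sided) = 0.47049
→ bracket: p>=0.10

p-value bracket: p>=0.10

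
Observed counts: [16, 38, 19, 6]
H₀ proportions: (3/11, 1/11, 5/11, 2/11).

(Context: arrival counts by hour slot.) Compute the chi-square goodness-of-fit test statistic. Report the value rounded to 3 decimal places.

n = 79; E_i = n·p_i = [21.55, 7.18, 35.91, 14.36]
χ² = (16−21.55)²/21.55 + (38−7.18)²/7.18 + (19−35.91)²/35.91 + (6−14.36)²/14.36 = 146.5046
df = 3

test statistic = 146.505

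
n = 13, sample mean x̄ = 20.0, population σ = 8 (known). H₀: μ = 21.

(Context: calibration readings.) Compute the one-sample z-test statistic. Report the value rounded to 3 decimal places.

SE = σ/√n = 8/√13 = 2.2188
z = (x̄−μ₀)/SE = (20.0−21)/2.2188 = -0.4507

test statistic = -0.451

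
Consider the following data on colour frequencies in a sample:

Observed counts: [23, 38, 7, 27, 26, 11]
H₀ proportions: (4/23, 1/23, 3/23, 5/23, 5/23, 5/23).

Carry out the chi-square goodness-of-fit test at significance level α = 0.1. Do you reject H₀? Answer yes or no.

n = 132; E_i = n·p_i = [22.96, 5.74, 17.22, 28.70, 28.70, 28.70]
χ² = (23−22.96)²/22.96 + (38−5.74)²/5.74 + (7−17.22)²/17.22 + (27−28.70)²/28.70 + (26−28.70)²/28.70 + (11−28.70)²/28.70 = 198.6744
df = 5
p-value (upper-tail) = 0.00000
At α=0.1: p < α → reject H₀

reject H₀: yes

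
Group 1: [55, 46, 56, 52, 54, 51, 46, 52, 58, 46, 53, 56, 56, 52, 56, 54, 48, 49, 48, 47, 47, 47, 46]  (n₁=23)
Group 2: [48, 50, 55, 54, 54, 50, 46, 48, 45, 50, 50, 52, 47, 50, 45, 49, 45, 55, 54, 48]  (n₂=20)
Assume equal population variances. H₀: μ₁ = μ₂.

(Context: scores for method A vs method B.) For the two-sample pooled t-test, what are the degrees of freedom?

degrees of freedom = 41

df = n₁ + n₂ − 2 = 23 + 20 − 2 = 41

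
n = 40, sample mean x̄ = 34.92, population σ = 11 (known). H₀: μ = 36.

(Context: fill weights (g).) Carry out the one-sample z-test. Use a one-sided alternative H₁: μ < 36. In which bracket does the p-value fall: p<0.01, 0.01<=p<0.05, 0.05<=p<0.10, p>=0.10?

SE = σ/√n = 11/√40 = 1.7393
z = (x̄−μ₀)/SE = (34.92−36)/1.7393 = -0.6210
p-value (one-sided, H₁ less) = 0.26731
→ bracket: p>=0.10

p-value bracket: p>=0.10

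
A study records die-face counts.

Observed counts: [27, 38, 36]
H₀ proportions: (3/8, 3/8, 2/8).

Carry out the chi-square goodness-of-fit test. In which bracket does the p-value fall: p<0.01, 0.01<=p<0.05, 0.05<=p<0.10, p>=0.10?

n = 101; E_i = n·p_i = [37.88, 37.88, 25.25]
χ² = (27−37.88)²/37.88 + (38−37.88)²/37.88 + (36−25.25)²/25.25 = 7.6997
df = 2
p-value (upper-tail) = 0.02128
→ bracket: 0.01<=p<0.05

p-value bracket: 0.01<=p<0.05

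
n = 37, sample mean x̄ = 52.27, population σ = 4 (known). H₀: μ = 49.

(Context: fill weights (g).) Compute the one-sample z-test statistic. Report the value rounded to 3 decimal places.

SE = σ/√n = 4/√37 = 0.6576
z = (x̄−μ₀)/SE = (52.27−49)/0.6576 = 4.9727

test statistic = 4.973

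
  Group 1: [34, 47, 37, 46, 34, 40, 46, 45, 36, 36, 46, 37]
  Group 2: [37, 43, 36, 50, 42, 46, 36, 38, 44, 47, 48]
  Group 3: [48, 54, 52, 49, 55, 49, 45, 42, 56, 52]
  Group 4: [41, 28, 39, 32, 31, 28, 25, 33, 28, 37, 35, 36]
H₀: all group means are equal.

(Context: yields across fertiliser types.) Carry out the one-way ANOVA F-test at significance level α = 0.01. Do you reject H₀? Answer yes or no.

Group means [40.33, 42.45, 50.20, 32.75], grand mean 41.022
SSB = Σnᵢ(x̄ᵢ−x̄)² = 1691.734; SSW = ΣΣ(x−x̄ᵢ)² = 1011.244
MSB = 1691.734/3 = 563.9113; MSW = 1011.244/41 = 24.6645
F = MSB/MSW = 22.8633
df = (3, 41)
p-value (upper-tail) = 0.00000
At α=0.01: p < α → reject H₀

reject H₀: yes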